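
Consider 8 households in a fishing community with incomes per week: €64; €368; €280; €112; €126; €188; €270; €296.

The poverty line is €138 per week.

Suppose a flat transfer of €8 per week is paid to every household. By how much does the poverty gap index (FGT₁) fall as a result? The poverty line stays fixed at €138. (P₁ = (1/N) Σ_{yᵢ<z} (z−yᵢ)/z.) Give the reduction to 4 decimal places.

Before: below the line — €64, €112, €126; poverty gap index (FGT₁) = 0.101449.
After the €8 transfer: below the line — €72, €120, €134; poverty gap index (FGT₁) = 0.079710.
Reduction = 0.101449 − 0.079710 = 0.0217.

0.0217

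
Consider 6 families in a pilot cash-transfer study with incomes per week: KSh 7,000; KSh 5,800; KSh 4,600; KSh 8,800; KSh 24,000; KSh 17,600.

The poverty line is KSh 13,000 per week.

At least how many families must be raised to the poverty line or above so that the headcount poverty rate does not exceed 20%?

4 of the 6 families are poor, so H = 4/6 = 0.667.
A headcount ratio of at most 20% allows at most ⌊0.20 × 6⌋ = 1 poor families.
So at least 4 − 1 = 3 must be lifted.

3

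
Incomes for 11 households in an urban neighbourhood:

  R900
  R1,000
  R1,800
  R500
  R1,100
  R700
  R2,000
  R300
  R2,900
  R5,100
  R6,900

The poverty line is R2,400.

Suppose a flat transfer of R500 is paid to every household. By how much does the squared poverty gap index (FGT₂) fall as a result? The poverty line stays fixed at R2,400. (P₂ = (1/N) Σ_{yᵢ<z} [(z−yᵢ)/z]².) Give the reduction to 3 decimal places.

Before: below the line — R300, R500, R700, R900, R1,000, R1,100, R1,800, R2,000; squared poverty gap index (FGT₂) = 0.27352.
After the R500 transfer: below the line — R800, R1,000, R1,200, R1,400, R1,500, R1,600, R2,300; squared poverty gap index (FGT₂) = 0.13289.
Reduction = 0.27352 − 0.13289 = 0.141.

0.141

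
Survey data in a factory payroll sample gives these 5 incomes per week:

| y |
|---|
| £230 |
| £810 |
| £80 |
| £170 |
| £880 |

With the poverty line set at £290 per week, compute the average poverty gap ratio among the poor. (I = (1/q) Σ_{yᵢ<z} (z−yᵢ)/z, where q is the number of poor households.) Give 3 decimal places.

Incomes under z: £80, £170, £230 (q = 3 of N = 5).
Relative gaps: 0.7241, 0.4138, 0.2069; sum = 1.344828.
The income-gap ratio divides by q (the poor only): 1.344828 / 3 = 0.448.

0.448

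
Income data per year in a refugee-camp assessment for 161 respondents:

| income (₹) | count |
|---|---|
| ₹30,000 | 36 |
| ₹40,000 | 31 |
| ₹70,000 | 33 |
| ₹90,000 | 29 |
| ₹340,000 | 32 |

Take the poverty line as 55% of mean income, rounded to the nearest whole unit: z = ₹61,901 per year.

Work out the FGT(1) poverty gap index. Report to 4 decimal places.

0.1834

Incomes under z: 36×₹30,000, 31×₹40,000 (q = 67 of N = 161).
Shortfall ratios: (61901−30000)/61901 = 0.5154 (×36); (61901−40000)/61901 = 0.3538 (×31).
Sum of shortfalls = 29.520799; P₁ averages over all N: 29.520799 / 161 = 0.1834.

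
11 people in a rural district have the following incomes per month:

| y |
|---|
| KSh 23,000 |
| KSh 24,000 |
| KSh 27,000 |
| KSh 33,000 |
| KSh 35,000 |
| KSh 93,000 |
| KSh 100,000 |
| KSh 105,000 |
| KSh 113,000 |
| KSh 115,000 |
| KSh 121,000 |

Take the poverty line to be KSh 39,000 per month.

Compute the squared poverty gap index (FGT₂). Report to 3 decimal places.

0.040

Below the line: KSh 23,000, KSh 24,000, KSh 27,000, KSh 33,000, KSh 35,000 (q = 5 of N = 11).
Gap ratios (z−y)/z: (39000−23000)/39000 = 0.4103; (39000−24000)/39000 = 0.3846; (39000−27000)/39000 = 0.3077; (39000−33000)/39000 = 0.1538; (39000−35000)/39000 = 0.1026.
Squared: 0.1683; 0.1479; 0.0947; 0.0237; 0.0105.
Sum = 0.445102; P₂ = 0.445102 / 11 = 0.040.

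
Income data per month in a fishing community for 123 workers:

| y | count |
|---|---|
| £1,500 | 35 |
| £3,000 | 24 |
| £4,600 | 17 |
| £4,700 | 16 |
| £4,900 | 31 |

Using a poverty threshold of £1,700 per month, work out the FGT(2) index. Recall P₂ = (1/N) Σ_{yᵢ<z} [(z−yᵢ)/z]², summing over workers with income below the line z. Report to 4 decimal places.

0.0039

Poor units: 35×£1,500 (q = 35 of N = 123).
Normalized shortfalls: (1700−1500)/1700 = 0.1176 (×35).
Squared: 0.0138 (×35).
Sum = 0.484429; P₂ = 0.484429 / 123 = 0.0039.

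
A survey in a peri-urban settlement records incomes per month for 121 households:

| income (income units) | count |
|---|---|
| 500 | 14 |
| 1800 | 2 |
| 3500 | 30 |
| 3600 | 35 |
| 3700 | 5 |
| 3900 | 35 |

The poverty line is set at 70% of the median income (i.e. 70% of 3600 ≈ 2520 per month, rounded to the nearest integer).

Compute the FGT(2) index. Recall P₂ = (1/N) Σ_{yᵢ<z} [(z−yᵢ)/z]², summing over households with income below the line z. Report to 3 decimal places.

Below z: 14×500, 2×1800 (q = 16 of N = 121).
Shortfall ratios: (2520−500)/2520 = 0.8016 (×14); (2520−1800)/2520 = 0.2857 (×2).
Squared: 0.6425 (×14); 0.0816 (×2).
Sum = 9.158856; P₂ = 9.158856 / 121 = 0.076.

0.076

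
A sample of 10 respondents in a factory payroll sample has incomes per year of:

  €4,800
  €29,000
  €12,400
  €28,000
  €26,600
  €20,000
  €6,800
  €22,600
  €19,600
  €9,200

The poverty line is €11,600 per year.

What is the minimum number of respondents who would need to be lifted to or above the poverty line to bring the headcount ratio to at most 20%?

3 of the 10 respondents are poor, so H = 3/10 = 0.300.
A headcount ratio of at most 20% allows at most ⌊0.20 × 10⌋ = 2 poor respondents.
So at least 3 − 2 = 1 must be lifted.

1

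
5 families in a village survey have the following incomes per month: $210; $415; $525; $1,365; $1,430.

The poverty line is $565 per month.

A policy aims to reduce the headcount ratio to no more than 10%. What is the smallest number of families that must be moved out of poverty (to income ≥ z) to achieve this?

3

Currently q = 3 of N = 5 are below the line (H = 0.600).
A headcount ratio of at most 10% allows at most ⌊0.10 × 5⌋ = 0 poor families.
So at least 3 − 0 = 3 must be lifted.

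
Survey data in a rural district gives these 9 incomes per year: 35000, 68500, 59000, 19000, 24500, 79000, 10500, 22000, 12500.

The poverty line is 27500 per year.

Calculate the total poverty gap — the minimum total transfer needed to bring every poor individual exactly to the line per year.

49000

Below the line: 10500, 12500, 19000, 22000, 24500 (q = 5 of N = 9).
Individual gaps: 27500−10500 = 17000; 27500−12500 = 15000; 27500−19000 = 8500; 27500−22000 = 5500; 27500−24500 = 3000.
Aggregate gap = 49000.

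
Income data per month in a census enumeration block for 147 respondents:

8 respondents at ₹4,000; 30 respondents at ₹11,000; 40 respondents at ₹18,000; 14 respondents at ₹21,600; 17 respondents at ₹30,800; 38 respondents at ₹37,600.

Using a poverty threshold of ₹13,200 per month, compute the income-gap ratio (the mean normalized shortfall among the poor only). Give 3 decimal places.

Incomes under z: 8×₹4,000, 30×₹11,000 (q = 38 of N = 147).
Shortfall ratios (z−y)/z: 0.6970 (×8), 0.1667 (×30); sum = 10.575758.
I averages over the q = 38 poor units only: 10.575758 / 38 = 0.278.

0.278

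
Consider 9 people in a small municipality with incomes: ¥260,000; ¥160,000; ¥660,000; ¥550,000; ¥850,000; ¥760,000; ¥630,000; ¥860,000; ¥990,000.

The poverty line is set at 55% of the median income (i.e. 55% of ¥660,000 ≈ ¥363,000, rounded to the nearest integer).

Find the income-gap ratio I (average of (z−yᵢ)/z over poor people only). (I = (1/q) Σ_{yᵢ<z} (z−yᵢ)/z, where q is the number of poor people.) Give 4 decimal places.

0.4215

Below the line: ¥160,000, ¥260,000 (q = 2 of N = 9).
Relative gaps: 0.5592, 0.2837; sum = 0.842975.
The income-gap ratio divides by q (the poor only): 0.842975 / 2 = 0.4215.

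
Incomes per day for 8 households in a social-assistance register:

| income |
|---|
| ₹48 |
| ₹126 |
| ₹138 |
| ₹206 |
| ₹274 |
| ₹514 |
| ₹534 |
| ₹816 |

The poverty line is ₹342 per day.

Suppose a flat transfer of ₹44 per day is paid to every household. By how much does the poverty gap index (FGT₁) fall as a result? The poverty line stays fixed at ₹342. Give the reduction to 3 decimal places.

0.080

Before: below the line — ₹48, ₹126, ₹138, ₹206, ₹274; poverty gap index (FGT₁) = 0.33553.
After the ₹44 transfer: below the line — ₹92, ₹170, ₹182, ₹250, ₹318; poverty gap index (FGT₁) = 0.25512.
Reduction = 0.33553 − 0.25512 = 0.080.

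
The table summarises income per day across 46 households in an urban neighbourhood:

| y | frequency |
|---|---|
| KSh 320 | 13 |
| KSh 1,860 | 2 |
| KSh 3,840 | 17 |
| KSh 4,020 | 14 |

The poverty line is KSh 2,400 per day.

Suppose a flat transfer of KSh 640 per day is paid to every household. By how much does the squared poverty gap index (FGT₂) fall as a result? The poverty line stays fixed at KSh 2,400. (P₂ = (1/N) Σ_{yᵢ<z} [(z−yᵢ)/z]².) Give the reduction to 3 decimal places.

Before: below the line — 13×KSh 320, 2×KSh 1,860; squared poverty gap index (FGT₂) = 0.21447.
After the KSh 640 transfer: below the line — 13×KSh 960; squared poverty gap index (FGT₂) = 0.10174.
Reduction = 0.21447 − 0.10174 = 0.113.

0.113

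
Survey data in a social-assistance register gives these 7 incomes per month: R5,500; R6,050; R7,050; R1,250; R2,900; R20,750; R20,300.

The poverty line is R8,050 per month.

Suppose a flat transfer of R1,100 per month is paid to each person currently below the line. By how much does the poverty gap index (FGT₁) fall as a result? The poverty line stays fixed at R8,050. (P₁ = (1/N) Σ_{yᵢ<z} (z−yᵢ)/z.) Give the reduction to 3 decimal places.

Before: below the line — R1,250, R2,900, R5,500, R6,050, R7,050; poverty gap index (FGT₁) = 0.31056.
After the R1,100 transfer: below the line — R2,350, R4,000, R6,600, R7,150; poverty gap index (FGT₁) = 0.21473.
Reduction = 0.31056 − 0.21473 = 0.096.

0.096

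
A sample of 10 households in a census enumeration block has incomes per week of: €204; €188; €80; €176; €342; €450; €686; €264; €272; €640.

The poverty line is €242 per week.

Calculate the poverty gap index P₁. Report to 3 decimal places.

Below z: €80, €176, €188, €204 (q = 4 of N = 10).
Shortfall ratios: (242−80)/242 = 0.6694; (242−176)/242 = 0.2727; (242−188)/242 = 0.2231; (242−204)/242 = 0.1570.
Sum of shortfalls = 1.322314; P₁ averages over all N: 1.322314 / 10 = 0.132.

0.132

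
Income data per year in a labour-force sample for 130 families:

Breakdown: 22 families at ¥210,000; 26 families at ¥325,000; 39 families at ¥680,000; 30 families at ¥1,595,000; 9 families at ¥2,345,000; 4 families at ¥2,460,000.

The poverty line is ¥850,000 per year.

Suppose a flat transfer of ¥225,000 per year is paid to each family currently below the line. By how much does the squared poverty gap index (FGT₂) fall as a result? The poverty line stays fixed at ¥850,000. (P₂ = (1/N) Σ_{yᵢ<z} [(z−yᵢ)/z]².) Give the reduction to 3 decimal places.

Before: below the line — 22×¥210,000, 26×¥325,000, 39×¥680,000; squared poverty gap index (FGT₂) = 0.18424.
After the ¥225,000 transfer: below the line — 22×¥435,000, 26×¥550,000; squared poverty gap index (FGT₂) = 0.06525.
Reduction = 0.18424 − 0.06525 = 0.119.

0.119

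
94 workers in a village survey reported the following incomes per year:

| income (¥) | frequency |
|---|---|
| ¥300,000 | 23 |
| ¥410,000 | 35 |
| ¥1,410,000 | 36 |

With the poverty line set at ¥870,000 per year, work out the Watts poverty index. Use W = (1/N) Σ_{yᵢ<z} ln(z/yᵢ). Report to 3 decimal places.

0.541

Below the line: 23×¥300,000, 35×¥410,000 (q = 58 of N = 94).
Log gaps: ln(870000/300000) = 1.0647 (×23); ln(870000/410000) = 0.7523 (×35).
W = 50.820109 / 94 = 0.541.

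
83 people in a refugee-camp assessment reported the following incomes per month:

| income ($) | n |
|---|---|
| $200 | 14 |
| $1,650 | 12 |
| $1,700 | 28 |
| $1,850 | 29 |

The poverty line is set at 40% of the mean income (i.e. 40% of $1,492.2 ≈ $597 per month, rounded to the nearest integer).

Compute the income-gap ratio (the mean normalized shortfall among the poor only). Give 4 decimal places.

0.6650

Below the line: 14×$200 (q = 14 of N = 83).
Shortfall ratios (z−y)/z: 0.6650 (×14); sum = 9.309883.
The income-gap ratio divides by q (the poor only): 9.309883 / 14 = 0.6650.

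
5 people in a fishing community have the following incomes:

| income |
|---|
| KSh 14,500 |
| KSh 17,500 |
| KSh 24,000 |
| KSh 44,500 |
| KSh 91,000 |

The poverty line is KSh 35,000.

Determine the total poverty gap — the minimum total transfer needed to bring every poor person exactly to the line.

KSh 49,000

Below the line: KSh 14,500, KSh 17,500, KSh 24,000 (q = 3 of N = 5).
Individual gaps: 35000−14500 = 20500; 35000−17500 = 17500; 35000−24000 = 11000.
Aggregate gap = KSh 49,000.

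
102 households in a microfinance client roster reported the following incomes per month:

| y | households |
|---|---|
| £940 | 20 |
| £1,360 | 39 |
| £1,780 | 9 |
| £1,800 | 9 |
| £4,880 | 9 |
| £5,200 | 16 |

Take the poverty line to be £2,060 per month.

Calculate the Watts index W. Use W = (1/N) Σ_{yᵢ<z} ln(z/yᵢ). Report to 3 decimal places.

0.337

Incomes under z: 20×£940, 39×£1,360, 9×£1,780, 9×£1,800 (q = 77 of N = 102).
ln(z/y) terms: ln(2060/940) = 0.7846 (×20); ln(2060/1360) = 0.4152 (×39); ln(2060/1780) = 0.1461 (×9); ln(2060/1800) = 0.1349 (×9).
W = 34.414365 / 102 = 0.337.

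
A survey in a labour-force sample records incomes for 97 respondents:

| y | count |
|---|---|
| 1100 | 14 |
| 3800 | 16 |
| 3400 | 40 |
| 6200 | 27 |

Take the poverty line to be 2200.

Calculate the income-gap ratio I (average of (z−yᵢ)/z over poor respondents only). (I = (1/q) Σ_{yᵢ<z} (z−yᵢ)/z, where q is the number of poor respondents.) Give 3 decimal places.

0.500

Below the line: 14×1100 (q = 14 of N = 97).
Shortfall ratios (z−y)/z: 0.5000 (×14); sum = 7.000000.
I averages over the q = 14 poor units only: 7.000000 / 14 = 0.500.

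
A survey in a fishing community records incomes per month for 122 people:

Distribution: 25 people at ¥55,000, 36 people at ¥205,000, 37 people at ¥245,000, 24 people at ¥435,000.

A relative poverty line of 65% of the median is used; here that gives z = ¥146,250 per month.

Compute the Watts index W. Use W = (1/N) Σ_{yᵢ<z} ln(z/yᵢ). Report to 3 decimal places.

0.200

Below the line: 25×¥55,000 (q = 25 of N = 122).
Log gaps: ln(146250/55000) = 0.9780 (×25).
W = 24.449608 / 122 = 0.200.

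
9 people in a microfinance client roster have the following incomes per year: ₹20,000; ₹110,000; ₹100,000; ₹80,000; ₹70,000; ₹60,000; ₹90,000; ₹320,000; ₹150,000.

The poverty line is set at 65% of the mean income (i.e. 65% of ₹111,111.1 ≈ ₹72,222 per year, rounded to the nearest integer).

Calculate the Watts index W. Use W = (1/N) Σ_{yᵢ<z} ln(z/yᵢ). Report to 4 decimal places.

Below z: ₹20,000, ₹60,000, ₹70,000 (q = 3 of N = 9).
Log shortfalls: ln(72222/20000) = 1.2840; ln(72222/60000) = 0.1854; ln(72222/70000) = 0.0312.
W = 1.500662 / 9 = 0.1667.

0.1667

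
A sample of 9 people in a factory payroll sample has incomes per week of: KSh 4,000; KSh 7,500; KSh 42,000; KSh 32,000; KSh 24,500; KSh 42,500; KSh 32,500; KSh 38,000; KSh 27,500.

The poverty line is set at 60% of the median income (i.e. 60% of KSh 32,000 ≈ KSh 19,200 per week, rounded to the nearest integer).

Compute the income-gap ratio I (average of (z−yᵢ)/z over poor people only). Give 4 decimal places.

0.7005

Below z: KSh 4,000, KSh 7,500 (q = 2 of N = 9).
Relative gaps: 0.7917, 0.6094; sum = 1.401042.
I averages over the q = 2 poor units only: 1.401042 / 2 = 0.7005.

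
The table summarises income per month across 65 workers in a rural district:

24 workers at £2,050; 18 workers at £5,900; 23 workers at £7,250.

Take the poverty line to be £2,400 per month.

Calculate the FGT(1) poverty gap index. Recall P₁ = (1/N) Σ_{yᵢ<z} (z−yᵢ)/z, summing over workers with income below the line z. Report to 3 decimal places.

0.054

Below z: 24×£2,050 (q = 24 of N = 65).
Relative gaps: (2400−2050)/2400 = 0.1458 (×24).
Σ = 3.500000. Dividing by the full population N = 65 gives P₁ = 0.054.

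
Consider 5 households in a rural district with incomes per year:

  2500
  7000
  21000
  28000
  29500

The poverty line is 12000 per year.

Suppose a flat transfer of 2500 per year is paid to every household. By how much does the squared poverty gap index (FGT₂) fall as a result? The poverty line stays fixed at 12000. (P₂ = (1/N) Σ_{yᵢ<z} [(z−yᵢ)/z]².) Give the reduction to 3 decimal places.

Before: below the line — 2500, 7000; squared poverty gap index (FGT₂) = 0.16007.
After the 2500 transfer: below the line — 5000, 9500; squared poverty gap index (FGT₂) = 0.07674.
Reduction = 0.16007 − 0.07674 = 0.083.

0.083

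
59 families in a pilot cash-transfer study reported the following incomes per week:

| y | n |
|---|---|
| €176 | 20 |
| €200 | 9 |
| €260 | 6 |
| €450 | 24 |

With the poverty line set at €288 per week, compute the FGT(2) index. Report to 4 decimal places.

0.0665

Poor units: 20×€176, 9×€200, 6×€260 (q = 35 of N = 59).
Gap ratios (z−y)/z: (288−176)/288 = 0.3889 (×20); (288−200)/288 = 0.3056 (×9); (288−260)/288 = 0.0972 (×6).
Squared: 0.1512 (×20); 0.0934 (×9); 0.0095 (×6).
Sum = 3.921682; P₂ = 3.921682 / 59 = 0.0665.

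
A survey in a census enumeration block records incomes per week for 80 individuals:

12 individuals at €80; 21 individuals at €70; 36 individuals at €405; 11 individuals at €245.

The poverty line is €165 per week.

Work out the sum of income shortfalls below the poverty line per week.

€3,015

Below z: 21×€70, 12×€80 (q = 33 of N = 80).
Individual gaps: 21×(165−70) = 1995; 12×(165−80) = 1020.
Aggregate gap = €3,015.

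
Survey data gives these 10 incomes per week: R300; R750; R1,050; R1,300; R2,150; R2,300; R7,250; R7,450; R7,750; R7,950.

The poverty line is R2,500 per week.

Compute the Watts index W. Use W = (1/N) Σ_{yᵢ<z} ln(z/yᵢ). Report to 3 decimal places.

Incomes under z: R300, R750, R1,050, R1,300, R2,150, R2,300 (q = 6 of N = 10).
Log gaps: ln(2500/300) = 2.1203; ln(2500/750) = 1.2040; ln(2500/1050) = 0.8675; ln(2500/1300) = 0.6539; ln(2500/2150) = 0.1508; ln(2500/2300) = 0.0834.
W = 5.079868 / 10 = 0.508.

0.508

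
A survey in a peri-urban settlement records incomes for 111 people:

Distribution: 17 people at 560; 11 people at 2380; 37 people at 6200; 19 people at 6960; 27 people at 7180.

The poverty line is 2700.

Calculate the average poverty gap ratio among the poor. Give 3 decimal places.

Poor units: 17×560, 11×2380 (q = 28 of N = 111).
Shortfall ratios (z−y)/z: 0.7926 (×17), 0.1185 (×11); sum = 14.777778.
I averages over the q = 28 poor units only: 14.777778 / 28 = 0.528.

0.528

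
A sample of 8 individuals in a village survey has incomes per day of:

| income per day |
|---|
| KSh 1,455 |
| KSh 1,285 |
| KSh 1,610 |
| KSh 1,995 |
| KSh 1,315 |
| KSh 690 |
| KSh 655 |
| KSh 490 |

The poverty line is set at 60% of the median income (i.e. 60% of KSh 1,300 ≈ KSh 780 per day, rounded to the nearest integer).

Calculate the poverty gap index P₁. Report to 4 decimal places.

Below z: KSh 490, KSh 655, KSh 690 (q = 3 of N = 8).
Normalized shortfalls: (780−490)/780 = 0.3718; (780−655)/780 = 0.1603; (780−690)/780 = 0.1154.
Σ = 0.647436. Dividing by the full population N = 8 gives P₁ = 0.0809.

0.0809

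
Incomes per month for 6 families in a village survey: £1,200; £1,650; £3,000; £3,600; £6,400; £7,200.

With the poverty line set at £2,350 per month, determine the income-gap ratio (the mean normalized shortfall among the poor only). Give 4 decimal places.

Below z: £1,200, £1,650 (q = 2 of N = 6).
Relative gaps: 0.4894, 0.2979; sum = 0.787234.
I averages over the q = 2 poor units only: 0.787234 / 2 = 0.3936.

0.3936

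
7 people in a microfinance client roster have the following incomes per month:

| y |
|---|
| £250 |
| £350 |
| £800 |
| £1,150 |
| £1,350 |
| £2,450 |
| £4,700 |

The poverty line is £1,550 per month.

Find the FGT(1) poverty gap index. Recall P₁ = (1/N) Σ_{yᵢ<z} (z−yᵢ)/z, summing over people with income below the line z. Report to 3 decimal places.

Below the line: £250, £350, £800, £1,150, £1,350 (q = 5 of N = 7).
Relative gaps: (1550−250)/1550 = 0.8387; (1550−350)/1550 = 0.7742; (1550−800)/1550 = 0.4839; (1550−1150)/1550 = 0.2581; (1550−1350)/1550 = 0.1290.
Sum of shortfalls = 2.483871; P₁ averages over all N: 2.483871 / 7 = 0.355.

0.355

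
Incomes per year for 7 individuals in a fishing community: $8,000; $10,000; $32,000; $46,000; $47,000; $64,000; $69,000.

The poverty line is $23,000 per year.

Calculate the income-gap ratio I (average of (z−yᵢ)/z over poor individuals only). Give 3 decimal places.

0.609

Below z: $8,000, $10,000 (q = 2 of N = 7).
Relative gaps: 0.6522, 0.5652; sum = 1.217391.
I averages over the q = 2 poor units only: 1.217391 / 2 = 0.609.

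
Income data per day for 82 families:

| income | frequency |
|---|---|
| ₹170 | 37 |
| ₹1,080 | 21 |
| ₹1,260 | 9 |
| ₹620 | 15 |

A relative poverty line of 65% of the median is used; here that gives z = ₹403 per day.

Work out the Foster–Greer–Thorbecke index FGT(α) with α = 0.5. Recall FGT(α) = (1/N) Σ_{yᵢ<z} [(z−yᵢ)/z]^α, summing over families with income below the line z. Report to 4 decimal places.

Poor units: 37×₹170 (q = 37 of N = 82).
Gap ratios (z−y)/z: (403−170)/403 = 0.5782 (×37).
Raised to α = 0.5: 0.76037 (×37).
Sum = 28.133720; FGT(0.5) = 28.133720 / 82 = 0.3431.

0.3431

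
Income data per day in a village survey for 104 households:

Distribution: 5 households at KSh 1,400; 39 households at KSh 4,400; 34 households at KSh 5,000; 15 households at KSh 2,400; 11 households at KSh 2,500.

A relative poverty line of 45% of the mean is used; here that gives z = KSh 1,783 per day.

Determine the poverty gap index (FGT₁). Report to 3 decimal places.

Below the line: 5×KSh 1,400 (q = 5 of N = 104).
Normalized shortfalls: (1783−1400)/1783 = 0.2148 (×5).
Sum of shortfalls = 1.074033; P₁ averages over all N: 1.074033 / 104 = 0.010.

0.010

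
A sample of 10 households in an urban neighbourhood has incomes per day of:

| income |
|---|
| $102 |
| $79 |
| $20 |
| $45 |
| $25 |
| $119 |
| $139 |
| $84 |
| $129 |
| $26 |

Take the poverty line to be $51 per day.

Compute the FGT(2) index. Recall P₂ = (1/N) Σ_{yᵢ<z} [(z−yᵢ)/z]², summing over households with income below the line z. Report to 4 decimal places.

0.0884

Poor units: $20, $25, $26, $45 (q = 4 of N = 10).
Gap ratios (z−y)/z: (51−20)/51 = 0.6078; (51−25)/51 = 0.5098; (51−26)/51 = 0.4902; (51−45)/51 = 0.1176.
Squared: 0.3695; 0.2599; 0.2403; 0.0138.
Sum = 0.883506; P₂ = 0.883506 / 10 = 0.0884.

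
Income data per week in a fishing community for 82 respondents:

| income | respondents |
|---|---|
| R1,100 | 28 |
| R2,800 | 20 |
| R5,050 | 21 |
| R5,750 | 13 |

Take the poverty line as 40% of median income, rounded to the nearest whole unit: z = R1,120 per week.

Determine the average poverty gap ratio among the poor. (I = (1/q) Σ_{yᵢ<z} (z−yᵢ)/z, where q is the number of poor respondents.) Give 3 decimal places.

0.018

Below z: 28×R1,100 (q = 28 of N = 82).
Shortfall ratios (z−y)/z: 0.0179 (×28); sum = 0.500000.
The income-gap ratio divides by q (the poor only): 0.500000 / 28 = 0.018.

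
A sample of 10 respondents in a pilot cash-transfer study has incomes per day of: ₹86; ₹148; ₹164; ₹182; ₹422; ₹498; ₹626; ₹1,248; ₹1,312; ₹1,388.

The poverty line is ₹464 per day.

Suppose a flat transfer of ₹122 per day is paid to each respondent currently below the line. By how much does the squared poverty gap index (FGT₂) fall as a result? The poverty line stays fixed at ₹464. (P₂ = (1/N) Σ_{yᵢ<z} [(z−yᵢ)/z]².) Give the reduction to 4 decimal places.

0.1178

Before: below the line — ₹86, ₹148, ₹164, ₹182, ₹422; squared poverty gap index (FGT₂) = 0.192306.
After the ₹122 transfer: below the line — ₹208, ₹270, ₹286, ₹304; squared poverty gap index (FGT₂) = 0.074528.
Reduction = 0.192306 − 0.074528 = 0.1178.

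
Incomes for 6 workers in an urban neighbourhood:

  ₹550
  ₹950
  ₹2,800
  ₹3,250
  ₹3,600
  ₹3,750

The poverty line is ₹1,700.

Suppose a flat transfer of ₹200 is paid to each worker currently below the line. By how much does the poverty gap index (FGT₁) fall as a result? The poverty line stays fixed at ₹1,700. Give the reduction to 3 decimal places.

0.039

Before: below the line — ₹550, ₹950; poverty gap index (FGT₁) = 0.18627.
After the ₹200 transfer: below the line — ₹750, ₹1,150; poverty gap index (FGT₁) = 0.14706.
Reduction = 0.18627 − 0.14706 = 0.039.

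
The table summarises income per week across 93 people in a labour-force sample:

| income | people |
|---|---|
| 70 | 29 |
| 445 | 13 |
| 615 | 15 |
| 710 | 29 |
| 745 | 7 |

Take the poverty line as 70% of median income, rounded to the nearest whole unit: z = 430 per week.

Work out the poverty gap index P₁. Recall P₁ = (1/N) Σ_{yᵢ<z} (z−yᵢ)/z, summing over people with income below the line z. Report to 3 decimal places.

Below the line: 29×70 (q = 29 of N = 93).
Relative gaps: (430−70)/430 = 0.8372 (×29).
Sum of shortfalls = 24.279070; P₁ averages over all N: 24.279070 / 93 = 0.261.

0.261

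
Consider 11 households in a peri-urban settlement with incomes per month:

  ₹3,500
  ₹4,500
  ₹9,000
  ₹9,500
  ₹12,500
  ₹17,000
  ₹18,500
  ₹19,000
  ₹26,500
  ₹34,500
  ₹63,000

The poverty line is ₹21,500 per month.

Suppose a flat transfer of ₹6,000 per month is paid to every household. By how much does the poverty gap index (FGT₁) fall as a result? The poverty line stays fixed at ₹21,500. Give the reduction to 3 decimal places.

0.169

Before: below the line — ₹3,500, ₹4,500, ₹9,000, ₹9,500, ₹12,500, ₹17,000, ₹18,500, ₹19,000; poverty gap index (FGT₁) = 0.33192.
After the ₹6,000 transfer: below the line — ₹9,500, ₹10,500, ₹15,000, ₹15,500, ₹18,500; poverty gap index (FGT₁) = 0.16279.
Reduction = 0.33192 − 0.16279 = 0.169.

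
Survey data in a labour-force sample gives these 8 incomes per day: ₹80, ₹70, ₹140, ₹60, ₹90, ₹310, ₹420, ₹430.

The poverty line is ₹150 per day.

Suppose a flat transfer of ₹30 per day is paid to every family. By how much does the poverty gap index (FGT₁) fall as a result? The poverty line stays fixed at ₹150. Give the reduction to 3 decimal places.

Before: below the line — ₹60, ₹70, ₹80, ₹90, ₹140; poverty gap index (FGT₁) = 0.25833.
After the ₹30 transfer: below the line — ₹90, ₹100, ₹110, ₹120; poverty gap index (FGT₁) = 0.15000.
Reduction = 0.25833 − 0.15000 = 0.108.

0.108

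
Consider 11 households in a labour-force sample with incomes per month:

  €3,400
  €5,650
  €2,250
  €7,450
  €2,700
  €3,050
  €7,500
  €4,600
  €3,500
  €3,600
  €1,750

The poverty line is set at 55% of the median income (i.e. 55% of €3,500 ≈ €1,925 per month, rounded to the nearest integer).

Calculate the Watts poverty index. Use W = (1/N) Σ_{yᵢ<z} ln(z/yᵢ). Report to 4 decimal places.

0.0087

Below the line: €1,750 (q = 1 of N = 11).
Log shortfalls: ln(1925/1750) = 0.0953.
W = 0.095310 / 11 = 0.0087.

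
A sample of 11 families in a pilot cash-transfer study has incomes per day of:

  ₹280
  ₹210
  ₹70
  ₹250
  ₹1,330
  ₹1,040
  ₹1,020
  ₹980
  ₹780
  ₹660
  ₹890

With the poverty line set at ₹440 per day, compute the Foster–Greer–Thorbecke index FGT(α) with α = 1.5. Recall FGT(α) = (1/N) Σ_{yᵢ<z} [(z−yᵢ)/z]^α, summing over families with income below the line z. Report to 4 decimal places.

Below the line: ₹70, ₹210, ₹250, ₹280 (q = 4 of N = 11).
Normalized shortfalls: (440−70)/440 = 0.8409; (440−210)/440 = 0.5227; (440−250)/440 = 0.4318; (440−280)/440 = 0.3636.
Raised to α = 1.5: 0.77112; 0.37793; 0.28376; 0.21928.
Sum = 1.652095; FGT(1.5) = 1.652095 / 11 = 0.1502.

0.1502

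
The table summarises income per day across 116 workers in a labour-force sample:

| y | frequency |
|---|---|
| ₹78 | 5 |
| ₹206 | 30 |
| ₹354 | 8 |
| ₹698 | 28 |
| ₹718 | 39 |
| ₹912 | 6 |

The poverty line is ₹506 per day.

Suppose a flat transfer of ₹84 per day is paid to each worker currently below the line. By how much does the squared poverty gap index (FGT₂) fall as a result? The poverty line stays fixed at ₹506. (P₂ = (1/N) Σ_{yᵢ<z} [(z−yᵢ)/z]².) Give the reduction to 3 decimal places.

Before: below the line — 5×₹78, 30×₹206, 8×₹354; squared poverty gap index (FGT₂) = 0.12797.
After the ₹84 transfer: below the line — 5×₹162, 30×₹290, 8×₹438; squared poverty gap index (FGT₂) = 0.06829.
Reduction = 0.12797 − 0.06829 = 0.060.

0.060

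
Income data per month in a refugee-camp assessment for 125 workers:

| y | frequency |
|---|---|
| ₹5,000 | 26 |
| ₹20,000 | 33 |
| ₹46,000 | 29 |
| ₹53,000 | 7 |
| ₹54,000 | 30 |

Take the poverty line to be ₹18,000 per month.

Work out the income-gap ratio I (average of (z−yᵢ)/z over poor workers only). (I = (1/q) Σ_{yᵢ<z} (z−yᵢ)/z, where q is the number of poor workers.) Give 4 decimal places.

Below z: 26×₹5,000 (q = 26 of N = 125).
Shortfall ratios (z−y)/z: 0.7222 (×26); sum = 18.777778.
I averages over the q = 26 poor units only: 18.777778 / 26 = 0.7222.

0.7222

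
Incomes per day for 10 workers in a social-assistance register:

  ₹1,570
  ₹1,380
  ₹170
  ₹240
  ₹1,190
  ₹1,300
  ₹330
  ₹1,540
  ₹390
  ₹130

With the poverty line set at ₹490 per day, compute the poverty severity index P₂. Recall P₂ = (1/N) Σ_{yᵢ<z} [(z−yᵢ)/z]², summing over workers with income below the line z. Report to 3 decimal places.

0.137

Below the line: ₹130, ₹170, ₹240, ₹330, ₹390 (q = 5 of N = 10).
Relative gaps: (490−130)/490 = 0.7347; (490−170)/490 = 0.6531; (490−240)/490 = 0.5102; (490−330)/490 = 0.3265; (490−390)/490 = 0.2041.
Squared: 0.5398; 0.4265; 0.2603; 0.1066; 0.0416.
Sum = 1.374844; P₂ = 1.374844 / 10 = 0.137.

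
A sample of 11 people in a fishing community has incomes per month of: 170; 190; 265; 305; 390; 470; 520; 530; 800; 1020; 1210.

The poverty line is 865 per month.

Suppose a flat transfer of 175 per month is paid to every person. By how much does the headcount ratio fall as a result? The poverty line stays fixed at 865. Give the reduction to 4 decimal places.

0.0909

Before: below the line — 170, 190, 265, 305, 390, 470, 520, 530, 800; headcount ratio = 0.818182.
After the 175 transfer: below the line — 345, 365, 440, 480, 565, 645, 695, 705; headcount ratio = 0.727273.
Reduction = 0.818182 − 0.727273 = 0.0909.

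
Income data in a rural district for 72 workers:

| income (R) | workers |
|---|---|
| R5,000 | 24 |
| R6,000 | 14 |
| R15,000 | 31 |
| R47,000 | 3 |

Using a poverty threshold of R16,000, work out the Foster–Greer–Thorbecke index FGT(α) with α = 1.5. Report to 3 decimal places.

Below the line: 24×R5,000, 14×R6,000, 31×R15,000 (q = 69 of N = 72).
Relative gaps: (16000−5000)/16000 = 0.6875 (×24); (16000−6000)/16000 = 0.6250 (×14); (16000−15000)/16000 = 0.0625 (×31).
Raised to α = 1.5: 0.57004 (×24); 0.49411 (×14); 0.01562 (×31).
Sum = 21.082935; FGT(1.5) = 21.082935 / 72 = 0.293.

0.293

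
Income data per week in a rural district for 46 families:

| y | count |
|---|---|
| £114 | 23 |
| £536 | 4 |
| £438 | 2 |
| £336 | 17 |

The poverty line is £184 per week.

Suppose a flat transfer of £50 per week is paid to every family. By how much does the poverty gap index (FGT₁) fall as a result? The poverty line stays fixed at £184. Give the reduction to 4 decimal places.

Before: below the line — 23×£114; poverty gap index (FGT₁) = 0.190217.
After the £50 transfer: below the line — 23×£164; poverty gap index (FGT₁) = 0.054348.
Reduction = 0.190217 − 0.054348 = 0.1359.

0.1359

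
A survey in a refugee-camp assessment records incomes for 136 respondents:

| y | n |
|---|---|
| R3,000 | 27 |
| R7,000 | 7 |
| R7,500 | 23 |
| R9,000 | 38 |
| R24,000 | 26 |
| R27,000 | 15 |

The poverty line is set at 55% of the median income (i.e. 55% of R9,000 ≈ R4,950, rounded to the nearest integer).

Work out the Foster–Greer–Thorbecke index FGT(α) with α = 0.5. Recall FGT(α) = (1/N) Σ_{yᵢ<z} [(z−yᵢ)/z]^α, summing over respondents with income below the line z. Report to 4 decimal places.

0.1246

Incomes under z: 27×R3,000 (q = 27 of N = 136).
Relative gaps: (4950−3000)/4950 = 0.3939 (×27).
Raised to α = 0.5: 0.62765 (×27).
Sum = 16.946440; FGT(0.5) = 16.946440 / 136 = 0.1246.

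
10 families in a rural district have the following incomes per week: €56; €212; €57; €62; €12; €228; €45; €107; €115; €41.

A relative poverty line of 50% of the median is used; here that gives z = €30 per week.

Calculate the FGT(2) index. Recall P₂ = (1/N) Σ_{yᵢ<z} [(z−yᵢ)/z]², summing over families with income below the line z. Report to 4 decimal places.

0.0360

Incomes under z: €12 (q = 1 of N = 10).
Shortfall ratios: (30−12)/30 = 0.6000.
Squared: 0.3600.
Sum = 0.360000; P₂ = 0.360000 / 10 = 0.0360.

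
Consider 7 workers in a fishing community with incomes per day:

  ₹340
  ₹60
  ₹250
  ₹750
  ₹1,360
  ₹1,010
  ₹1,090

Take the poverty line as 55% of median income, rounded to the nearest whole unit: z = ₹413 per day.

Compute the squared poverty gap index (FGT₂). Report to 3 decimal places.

Incomes under z: ₹60, ₹250, ₹340 (q = 3 of N = 7).
Normalized shortfalls: (413−60)/413 = 0.8547; (413−250)/413 = 0.3947; (413−340)/413 = 0.1768.
Squared: 0.7305; 0.1558; 0.0312.
Sum = 0.917558; P₂ = 0.917558 / 7 = 0.131.

0.131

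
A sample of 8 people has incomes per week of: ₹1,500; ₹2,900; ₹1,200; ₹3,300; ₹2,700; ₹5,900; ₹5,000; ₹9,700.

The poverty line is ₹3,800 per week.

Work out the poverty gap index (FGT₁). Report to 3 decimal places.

Poor units: ₹1,200, ₹1,500, ₹2,700, ₹2,900, ₹3,300 (q = 5 of N = 8).
Relative gaps: (3800−1200)/3800 = 0.6842; (3800−1500)/3800 = 0.6053; (3800−2700)/3800 = 0.2895; (3800−2900)/3800 = 0.2368; (3800−3300)/3800 = 0.1316.
Σ = 1.947368. Dividing by the full population N = 8 gives P₁ = 0.243.

0.243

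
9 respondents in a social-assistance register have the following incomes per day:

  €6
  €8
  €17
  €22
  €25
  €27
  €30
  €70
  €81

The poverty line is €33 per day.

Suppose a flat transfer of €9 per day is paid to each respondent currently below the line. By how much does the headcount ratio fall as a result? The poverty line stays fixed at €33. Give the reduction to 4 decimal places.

Before: below the line — €6, €8, €17, €22, €25, €27, €30; headcount ratio = 0.777778.
After the €9 transfer: below the line — €15, €17, €26, €31; headcount ratio = 0.444444.
Reduction = 0.777778 − 0.444444 = 0.3333.

0.3333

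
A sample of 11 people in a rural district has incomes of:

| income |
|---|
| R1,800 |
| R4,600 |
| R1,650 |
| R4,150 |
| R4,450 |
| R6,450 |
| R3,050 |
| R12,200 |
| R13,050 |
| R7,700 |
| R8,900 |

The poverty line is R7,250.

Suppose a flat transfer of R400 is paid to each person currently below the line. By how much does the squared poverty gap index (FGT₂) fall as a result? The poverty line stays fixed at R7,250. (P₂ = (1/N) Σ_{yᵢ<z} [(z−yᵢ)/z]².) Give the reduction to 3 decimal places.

0.032

Before: below the line — R1,650, R1,800, R3,050, R4,150, R4,450, R4,600, R6,450; squared poverty gap index (FGT₂) = 0.17955.
After the R400 transfer: below the line — R2,050, R2,200, R3,450, R4,550, R4,850, R5,000, R6,850; squared poverty gap index (FGT₂) = 0.14745.
Reduction = 0.17955 − 0.14745 = 0.032.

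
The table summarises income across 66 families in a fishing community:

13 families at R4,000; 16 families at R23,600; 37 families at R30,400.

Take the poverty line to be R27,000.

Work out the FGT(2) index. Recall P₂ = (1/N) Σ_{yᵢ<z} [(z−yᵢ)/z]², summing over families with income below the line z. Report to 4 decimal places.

0.1468

Poor units: 13×R4,000, 16×R23,600 (q = 29 of N = 66).
Normalized shortfalls: (27000−4000)/27000 = 0.8519 (×13); (27000−23600)/27000 = 0.1259 (×16).
Squared: 0.7257 (×13); 0.0159 (×16).
Sum = 9.687188; P₂ = 9.687188 / 66 = 0.1468.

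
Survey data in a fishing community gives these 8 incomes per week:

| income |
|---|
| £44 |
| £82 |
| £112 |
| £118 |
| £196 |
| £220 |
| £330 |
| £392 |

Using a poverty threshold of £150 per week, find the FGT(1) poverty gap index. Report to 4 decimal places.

Poor units: £44, £82, £112, £118 (q = 4 of N = 8).
Relative gaps: (150−44)/150 = 0.7067; (150−82)/150 = 0.4533; (150−112)/150 = 0.2533; (150−118)/150 = 0.2133.
Σ = 1.626667. Dividing by the full population N = 8 gives P₁ = 0.2033.

0.2033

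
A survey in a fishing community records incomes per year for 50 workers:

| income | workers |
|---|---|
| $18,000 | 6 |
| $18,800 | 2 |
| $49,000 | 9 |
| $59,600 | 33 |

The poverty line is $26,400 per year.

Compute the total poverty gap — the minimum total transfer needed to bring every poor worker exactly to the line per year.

Incomes under z: 6×$18,000, 2×$18,800 (q = 8 of N = 50).
Individual gaps: 6×(26400−18000) = 50400; 2×(26400−18800) = 15200.
Aggregate gap = $65,600.

$65,600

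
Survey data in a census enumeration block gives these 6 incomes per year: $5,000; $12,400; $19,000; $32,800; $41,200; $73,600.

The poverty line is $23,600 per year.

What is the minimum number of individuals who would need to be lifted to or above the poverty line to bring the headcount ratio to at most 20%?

3 of the 6 individuals are poor, so H = 3/6 = 0.500.
A headcount ratio of at most 20% allows at most ⌊0.20 × 6⌋ = 1 poor individuals.
So at least 3 − 1 = 2 must be lifted.

2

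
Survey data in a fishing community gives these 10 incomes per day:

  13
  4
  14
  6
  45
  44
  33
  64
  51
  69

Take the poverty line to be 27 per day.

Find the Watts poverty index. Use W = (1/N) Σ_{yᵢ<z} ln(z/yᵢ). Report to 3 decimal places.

Below z: 4, 6, 13, 14 (q = 4 of N = 10).
ln(z/y) terms: ln(27/4) = 1.9095; ln(27/6) = 1.5041; ln(27/13) = 0.7309; ln(27/14) = 0.6568.
W = 4.801287 / 10 = 0.480.

0.480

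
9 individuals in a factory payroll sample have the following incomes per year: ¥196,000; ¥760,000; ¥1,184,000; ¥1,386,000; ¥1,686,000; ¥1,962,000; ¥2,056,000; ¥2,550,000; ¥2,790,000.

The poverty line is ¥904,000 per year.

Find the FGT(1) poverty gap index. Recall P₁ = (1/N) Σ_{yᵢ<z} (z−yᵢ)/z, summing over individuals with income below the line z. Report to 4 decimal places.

Poor units: ¥196,000, ¥760,000 (q = 2 of N = 9).
Shortfall ratios: (904000−196000)/904000 = 0.7832; (904000−760000)/904000 = 0.1593.
Σ = 0.942478. Dividing by the full population N = 9 gives P₁ = 0.1047.

0.1047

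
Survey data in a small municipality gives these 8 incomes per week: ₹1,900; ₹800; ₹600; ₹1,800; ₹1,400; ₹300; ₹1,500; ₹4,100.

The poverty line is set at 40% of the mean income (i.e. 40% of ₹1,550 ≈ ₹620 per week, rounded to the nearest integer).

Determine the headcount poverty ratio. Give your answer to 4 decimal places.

0.2500

2 of the 8 respondents have income below ₹620.
H = 2/8 = 0.2500.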